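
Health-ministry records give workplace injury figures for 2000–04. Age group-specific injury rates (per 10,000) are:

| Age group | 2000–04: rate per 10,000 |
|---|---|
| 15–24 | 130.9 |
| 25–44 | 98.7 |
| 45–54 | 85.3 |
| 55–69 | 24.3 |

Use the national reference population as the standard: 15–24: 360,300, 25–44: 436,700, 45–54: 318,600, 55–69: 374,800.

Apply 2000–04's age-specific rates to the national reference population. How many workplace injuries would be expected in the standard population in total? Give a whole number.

Expected workplace injuries = Σ (standard pop × age-specific rate ÷ 10,000)
= 360,300×130.9/10,000 + 436,700×98.7/10,000 + 318,600×85.3/10,000 + 374,800×24.3/10,000
= 4716.33 + 4310.23 + 2717.66 + 910.76 = 12654.98.

12655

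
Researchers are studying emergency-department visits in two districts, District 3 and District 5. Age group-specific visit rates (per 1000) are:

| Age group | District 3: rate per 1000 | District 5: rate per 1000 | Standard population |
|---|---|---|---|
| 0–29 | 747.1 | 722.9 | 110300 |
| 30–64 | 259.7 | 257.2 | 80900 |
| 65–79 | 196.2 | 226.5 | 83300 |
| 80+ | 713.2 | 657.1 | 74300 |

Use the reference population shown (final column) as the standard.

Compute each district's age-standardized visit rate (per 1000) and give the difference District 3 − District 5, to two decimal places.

Standard total = 348800; weights = 0.3162, 0.2319, 0.2388, 0.2130.
District 3: 0.3162×747.1 + 0.2319×259.7 + 0.2388×196.2 + 0.2130×713.2 = 495.2669 per 1000.
District 5: 0.3162×722.9 + 0.2319×257.2 + 0.2388×226.5 + 0.2130×657.1 = 482.3203 per 1000.
Difference = 495.2669 − 482.3203 = 12.9465.

12.95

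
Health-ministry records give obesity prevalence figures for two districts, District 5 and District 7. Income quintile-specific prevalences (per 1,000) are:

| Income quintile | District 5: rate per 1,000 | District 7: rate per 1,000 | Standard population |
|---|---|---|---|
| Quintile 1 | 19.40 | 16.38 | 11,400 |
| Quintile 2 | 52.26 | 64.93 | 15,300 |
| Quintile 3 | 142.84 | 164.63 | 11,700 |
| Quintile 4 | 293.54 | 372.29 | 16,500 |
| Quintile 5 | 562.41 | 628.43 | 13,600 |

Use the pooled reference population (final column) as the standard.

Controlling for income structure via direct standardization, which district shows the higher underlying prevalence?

District 7

Standard total = 68,500; weights = 0.1664, 0.2234, 0.1708, 0.2409, 0.1985.
District 5: 0.1664×19.40 + 0.2234×52.26 + 0.1708×142.84 + 0.2409×293.54 + 0.1985×562.41 = 221.6665 per 1,000.
District 7: 0.1664×16.38 + 0.2234×64.93 + 0.1708×164.63 + 0.2409×372.29 + 0.1985×628.43 = 259.7922 per 1,000.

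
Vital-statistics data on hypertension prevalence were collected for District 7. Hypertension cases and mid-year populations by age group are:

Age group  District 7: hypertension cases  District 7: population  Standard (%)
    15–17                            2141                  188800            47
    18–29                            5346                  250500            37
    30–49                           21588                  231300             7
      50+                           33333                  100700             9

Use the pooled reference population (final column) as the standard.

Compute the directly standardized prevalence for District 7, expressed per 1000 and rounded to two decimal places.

49.55

Age-specific rates per 1000 for District 7: 11.340, 21.341, 93.333, 331.013.
Standard weights: 0.47, 0.37, 0.07, 0.09.
Standardized rate: 0.4700×11.340 + 0.3700×21.341 + 0.0700×93.333 + 0.0900×331.013 = 49.5506 per 1000.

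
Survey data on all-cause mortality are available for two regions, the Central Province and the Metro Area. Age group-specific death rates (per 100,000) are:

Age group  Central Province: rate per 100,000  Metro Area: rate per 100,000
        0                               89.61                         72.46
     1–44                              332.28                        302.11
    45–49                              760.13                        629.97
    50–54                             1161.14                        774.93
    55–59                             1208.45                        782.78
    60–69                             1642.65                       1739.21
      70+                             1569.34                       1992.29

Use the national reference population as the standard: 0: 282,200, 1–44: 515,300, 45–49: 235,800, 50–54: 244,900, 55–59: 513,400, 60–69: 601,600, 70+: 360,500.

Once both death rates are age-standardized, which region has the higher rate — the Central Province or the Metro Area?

Standard total = 2,753,700; weights = 0.1025, 0.1871, 0.0856, 0.0889, 0.1864, 0.2185, 0.1309.
The Central Province: 0.1025×89.61 + 0.1871×332.28 + 0.0856×760.13 + 0.0889×1161.14 + 0.1864×1208.45 + 0.2185×1642.65 + 0.1309×1569.34 = 1029.3413 per 100,000.
The Metro Area: 0.1025×72.46 + 0.1871×302.11 + 0.0856×629.97 + 0.0889×774.93 + 0.1864×782.78 + 0.2185×1739.21 + 0.1309×1992.29 = 973.5488 per 100,000.

Central Province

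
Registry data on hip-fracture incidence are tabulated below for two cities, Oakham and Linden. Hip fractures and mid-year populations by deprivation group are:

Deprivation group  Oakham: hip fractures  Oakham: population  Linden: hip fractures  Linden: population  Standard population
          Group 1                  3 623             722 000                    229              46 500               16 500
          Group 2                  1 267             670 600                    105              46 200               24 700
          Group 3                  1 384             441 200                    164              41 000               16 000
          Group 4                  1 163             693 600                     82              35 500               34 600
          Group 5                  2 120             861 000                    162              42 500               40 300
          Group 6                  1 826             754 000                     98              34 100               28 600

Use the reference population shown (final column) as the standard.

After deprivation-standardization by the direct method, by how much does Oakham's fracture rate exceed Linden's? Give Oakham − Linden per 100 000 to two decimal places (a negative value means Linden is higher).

Deprivation-specific rates per 100 000 for Oakham: 501.80, 188.94, 313.69, 167.68, 246.23, 242.18.
For Linden: 492.47, 227.27, 400.00, 230.99, 381.18, 287.39.
Standard total = 160 700; weights = 0.1027, 0.1537, 0.0996, 0.2153, 0.2508, 0.1780.
Oakham: 0.1027×501.80 + 0.1537×188.94 + 0.0996×313.69 + 0.2153×167.68 + 0.2508×246.23 + 0.1780×242.18 = 252.7450 per 100 000.
Linden: 0.1027×492.47 + 0.1537×227.27 + 0.0996×400.00 + 0.2153×230.99 + 0.2508×381.18 + 0.1780×287.39 = 321.7942 per 100 000.
Difference = 252.7450 − 321.7942 = -69.0492.

-69.05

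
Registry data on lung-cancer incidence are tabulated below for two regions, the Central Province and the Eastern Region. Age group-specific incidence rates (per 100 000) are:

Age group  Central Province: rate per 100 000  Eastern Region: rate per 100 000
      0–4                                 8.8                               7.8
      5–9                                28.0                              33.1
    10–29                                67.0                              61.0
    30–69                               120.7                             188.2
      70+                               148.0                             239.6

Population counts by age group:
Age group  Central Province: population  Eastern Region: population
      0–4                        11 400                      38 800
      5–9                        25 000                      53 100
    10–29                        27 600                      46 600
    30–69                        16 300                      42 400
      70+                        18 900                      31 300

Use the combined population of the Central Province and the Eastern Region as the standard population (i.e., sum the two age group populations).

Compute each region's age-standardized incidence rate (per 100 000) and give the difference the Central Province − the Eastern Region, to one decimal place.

Combined standard total = 311 400; weights = 0.1612, 0.2508, 0.2383, 0.1885, 0.1612.
The Central Province: 0.1612×8.8 + 0.2508×28.0 + 0.2383×67.0 + 0.1885×120.7 + 0.1612×148.0 = 71.0169 per 100 000.
The Eastern Region: 0.1612×7.8 + 0.2508×33.1 + 0.2383×61.0 + 0.1885×188.2 + 0.1612×239.6 = 98.1957 per 100 000.
Difference = 71.0169 − 98.1957 = -27.1788.

-27.2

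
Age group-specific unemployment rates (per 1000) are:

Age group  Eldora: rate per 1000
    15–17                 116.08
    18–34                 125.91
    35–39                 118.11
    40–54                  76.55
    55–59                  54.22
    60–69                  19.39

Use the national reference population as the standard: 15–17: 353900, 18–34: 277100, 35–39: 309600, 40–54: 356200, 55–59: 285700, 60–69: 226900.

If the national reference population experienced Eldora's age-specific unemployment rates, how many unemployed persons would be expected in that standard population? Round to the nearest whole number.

159695

Expected unemployed persons = Σ (standard pop × age-specific rate ÷ 1000)
= 353900×116.08/1000 + 277100×125.91/1000 + 309600×118.11/1000 + 356200×76.55/1000 + 285700×54.22/1000 + 226900×19.39/1000
= 41080.71 + 34889.66 + 36566.86 + 27267.11 + 15490.65 + 4399.59 = 159694.58.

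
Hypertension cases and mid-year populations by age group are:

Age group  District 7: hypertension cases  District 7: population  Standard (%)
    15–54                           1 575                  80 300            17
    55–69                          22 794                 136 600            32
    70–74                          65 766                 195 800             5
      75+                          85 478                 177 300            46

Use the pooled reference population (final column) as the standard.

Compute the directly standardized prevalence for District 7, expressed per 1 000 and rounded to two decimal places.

295.30

Age-specific rates per 1 000 for District 7: 19.614, 166.867, 335.884, 482.109.
Standard weights: 0.17, 0.32, 0.05, 0.46.
Standardized rate: 0.1700×19.614 + 0.3200×166.867 + 0.0500×335.884 + 0.4600×482.109 = 295.2962 per 1 000.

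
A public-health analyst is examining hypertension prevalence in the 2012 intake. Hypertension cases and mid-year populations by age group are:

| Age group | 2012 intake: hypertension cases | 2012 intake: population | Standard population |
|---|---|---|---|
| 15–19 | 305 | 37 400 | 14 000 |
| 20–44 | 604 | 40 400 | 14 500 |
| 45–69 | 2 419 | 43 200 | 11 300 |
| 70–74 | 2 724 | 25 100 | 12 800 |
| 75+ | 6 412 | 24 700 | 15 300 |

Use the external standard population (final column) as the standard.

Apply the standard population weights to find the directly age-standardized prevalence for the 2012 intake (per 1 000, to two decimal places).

93.15

Age-specific rates per 1 000 for the 2012 intake: 8.155, 14.950, 55.995, 108.526, 259.595.
Standard total = 67 900; weights = 0.2062, 0.2135, 0.1664, 0.1885, 0.2253.
Standardized rate: 0.2062×8.155 + 0.2135×14.950 + 0.1664×55.995 + 0.1885×108.526 + 0.2253×259.595 = 93.1464 per 1 000.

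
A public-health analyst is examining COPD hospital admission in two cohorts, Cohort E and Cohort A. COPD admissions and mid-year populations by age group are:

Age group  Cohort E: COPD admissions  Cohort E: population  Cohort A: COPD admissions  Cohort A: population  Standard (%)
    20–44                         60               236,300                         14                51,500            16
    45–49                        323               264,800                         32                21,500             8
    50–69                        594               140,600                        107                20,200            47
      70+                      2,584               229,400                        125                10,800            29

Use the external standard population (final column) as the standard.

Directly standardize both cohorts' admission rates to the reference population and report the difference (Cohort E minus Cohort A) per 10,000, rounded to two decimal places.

Age-specific rates per 10,000 for Cohort E: 2.54, 12.20, 42.25, 112.64.
For Cohort A: 2.72, 14.88, 52.97, 115.74.
Standard weights: 0.16, 0.08, 0.47, 0.29.
Cohort E: 0.1600×2.54 + 0.0800×12.20 + 0.4700×42.25 + 0.2900×112.64 = 53.9045 per 10,000.
Cohort A: 0.1600×2.72 + 0.0800×14.88 + 0.4700×52.97 + 0.2900×115.74 = 60.0865 per 10,000.
Difference = 53.9045 − 60.0865 = -6.1820.

-6.18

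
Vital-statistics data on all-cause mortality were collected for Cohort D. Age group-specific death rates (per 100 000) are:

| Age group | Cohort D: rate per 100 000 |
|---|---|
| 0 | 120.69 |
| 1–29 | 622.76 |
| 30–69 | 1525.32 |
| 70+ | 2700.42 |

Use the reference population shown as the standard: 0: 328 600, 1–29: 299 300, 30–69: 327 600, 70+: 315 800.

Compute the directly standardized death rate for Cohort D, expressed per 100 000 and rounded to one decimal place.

Standard total = 1 271 300; weights = 0.2585, 0.2354, 0.2577, 0.2484.
Standardized rate: 0.2585×120.69 + 0.2354×622.76 + 0.2577×1525.32 + 0.2484×2700.42 = 1241.6725 per 100 000.

1241.7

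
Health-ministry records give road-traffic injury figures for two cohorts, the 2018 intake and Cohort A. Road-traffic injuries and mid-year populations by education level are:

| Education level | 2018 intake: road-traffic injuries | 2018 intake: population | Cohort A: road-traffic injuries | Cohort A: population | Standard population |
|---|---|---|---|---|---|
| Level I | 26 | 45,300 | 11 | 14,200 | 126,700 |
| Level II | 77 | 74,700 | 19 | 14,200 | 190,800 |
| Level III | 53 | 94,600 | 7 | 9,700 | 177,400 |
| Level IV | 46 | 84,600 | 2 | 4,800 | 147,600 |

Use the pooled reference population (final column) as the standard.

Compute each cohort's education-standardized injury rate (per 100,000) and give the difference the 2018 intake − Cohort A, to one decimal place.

-14.6

Education-specific rates per 100,000 for the 2018 intake: 57.40, 103.08, 56.03, 54.37.
For Cohort A: 77.46, 133.80, 72.16, 41.67.
Standard total = 642,500; weights = 0.1972, 0.2970, 0.2761, 0.2297.
The 2018 intake: 0.1972×57.40 + 0.2970×103.08 + 0.2761×56.03 + 0.2297×54.37 = 69.8893 per 100,000.
Cohort A: 0.1972×77.46 + 0.2970×133.80 + 0.2761×72.16 + 0.2297×41.67 = 84.5081 per 100,000.
Difference = 69.8893 − 84.5081 = -14.6188.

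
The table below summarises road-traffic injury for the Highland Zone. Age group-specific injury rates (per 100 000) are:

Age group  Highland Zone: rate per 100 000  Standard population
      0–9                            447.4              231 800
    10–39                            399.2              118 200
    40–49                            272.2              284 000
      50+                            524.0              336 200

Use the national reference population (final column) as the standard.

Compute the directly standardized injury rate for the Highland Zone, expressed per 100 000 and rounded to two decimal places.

Standard total = 970 200; weights = 0.2389, 0.1218, 0.2927, 0.3465.
Standardized rate: 0.2389×447.4 + 0.1218×399.2 + 0.2927×272.2 + 0.3465×524.0 = 416.7866 per 100 000.

416.79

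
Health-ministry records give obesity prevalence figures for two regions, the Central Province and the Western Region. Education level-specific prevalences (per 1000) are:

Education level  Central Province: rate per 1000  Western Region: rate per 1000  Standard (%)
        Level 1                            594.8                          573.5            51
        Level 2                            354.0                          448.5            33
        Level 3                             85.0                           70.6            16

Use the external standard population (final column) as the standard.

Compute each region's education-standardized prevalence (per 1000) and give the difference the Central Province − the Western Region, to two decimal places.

-18.02

Standard weights: 0.51, 0.33, 0.16.
The Central Province: 0.5100×594.8 + 0.3300×354.0 + 0.1600×85.0 = 433.7680 per 1000.
The Western Region: 0.5100×573.5 + 0.3300×448.5 + 0.1600×70.6 = 451.7860 per 1000.
Difference = 433.7680 − 451.7860 = -18.0180.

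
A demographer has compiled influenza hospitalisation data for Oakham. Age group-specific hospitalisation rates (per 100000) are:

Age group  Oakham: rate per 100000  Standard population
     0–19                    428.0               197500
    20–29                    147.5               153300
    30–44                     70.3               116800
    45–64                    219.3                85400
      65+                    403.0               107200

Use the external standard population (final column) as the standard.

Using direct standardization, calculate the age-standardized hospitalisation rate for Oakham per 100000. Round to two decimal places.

Standard total = 660200; weights = 0.2992, 0.2322, 0.1769, 0.1294, 0.1624.
Standardized rate: 0.2992×428.0 + 0.2322×147.5 + 0.1769×70.3 + 0.1294×219.3 + 0.1624×403.0 = 268.5286 per 100000.

268.53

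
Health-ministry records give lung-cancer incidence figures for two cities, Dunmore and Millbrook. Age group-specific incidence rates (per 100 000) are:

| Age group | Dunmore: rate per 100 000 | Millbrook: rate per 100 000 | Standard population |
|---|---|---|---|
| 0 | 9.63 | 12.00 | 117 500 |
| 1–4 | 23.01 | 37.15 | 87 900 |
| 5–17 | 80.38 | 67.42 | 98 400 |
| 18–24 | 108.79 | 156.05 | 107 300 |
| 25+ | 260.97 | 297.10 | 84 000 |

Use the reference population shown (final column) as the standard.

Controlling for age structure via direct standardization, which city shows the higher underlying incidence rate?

Standard total = 495 100; weights = 0.2373, 0.1775, 0.1987, 0.2167, 0.1697.
Dunmore: 0.2373×9.63 + 0.1775×23.01 + 0.1987×80.38 + 0.2167×108.79 + 0.1697×260.97 = 90.2002 per 100 000.
Millbrook: 0.2373×12.00 + 0.1775×37.15 + 0.1987×67.42 + 0.2167×156.05 + 0.1697×297.10 = 107.0696 per 100 000.

Millbrook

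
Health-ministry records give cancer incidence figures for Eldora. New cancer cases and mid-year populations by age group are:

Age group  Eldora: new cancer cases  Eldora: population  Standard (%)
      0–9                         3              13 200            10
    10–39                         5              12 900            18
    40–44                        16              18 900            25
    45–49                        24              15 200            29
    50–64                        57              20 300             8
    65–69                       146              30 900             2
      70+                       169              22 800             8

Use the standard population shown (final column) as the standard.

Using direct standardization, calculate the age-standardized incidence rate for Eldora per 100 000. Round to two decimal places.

167.41

Age-specific rates per 100 000 for Eldora: 22.73, 38.76, 84.66, 157.89, 280.79, 472.49, 741.23.
Standard weights: 0.10, 0.18, 0.25, 0.29, 0.08, 0.02, 0.08.
Standardized rate: 0.1000×22.73 + 0.1800×38.76 + 0.2500×84.66 + 0.2900×157.89 + 0.0800×280.79 + 0.0200×472.49 + 0.0800×741.23 = 167.4141 per 100 000.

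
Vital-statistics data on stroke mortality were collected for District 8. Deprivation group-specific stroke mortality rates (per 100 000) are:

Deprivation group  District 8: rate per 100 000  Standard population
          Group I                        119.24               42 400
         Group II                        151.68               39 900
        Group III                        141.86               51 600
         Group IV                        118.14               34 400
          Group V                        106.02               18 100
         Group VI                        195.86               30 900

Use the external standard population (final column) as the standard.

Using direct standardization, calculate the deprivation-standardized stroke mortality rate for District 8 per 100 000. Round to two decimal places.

Standard total = 217 300; weights = 0.1951, 0.1836, 0.2375, 0.1583, 0.0833, 0.1422.
Standardized rate: 0.1951×119.24 + 0.1836×151.68 + 0.2375×141.86 + 0.1583×118.14 + 0.0833×106.02 + 0.1422×195.86 = 140.1879 per 100 000.

140.19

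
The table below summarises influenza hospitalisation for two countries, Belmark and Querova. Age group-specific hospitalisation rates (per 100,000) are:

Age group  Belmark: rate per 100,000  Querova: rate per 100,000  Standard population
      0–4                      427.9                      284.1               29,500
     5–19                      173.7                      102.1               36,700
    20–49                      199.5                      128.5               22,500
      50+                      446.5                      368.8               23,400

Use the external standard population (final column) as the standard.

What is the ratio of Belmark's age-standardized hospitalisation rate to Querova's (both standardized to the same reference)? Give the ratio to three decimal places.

Standard total = 112,100; weights = 0.2632, 0.3274, 0.2007, 0.2087.
Belmark: 0.2632×427.9 + 0.3274×173.7 + 0.2007×199.5 + 0.2087×446.5 = 302.7180 per 100,000.
Querova: 0.2632×284.1 + 0.3274×102.1 + 0.2007×128.5 + 0.2087×368.8 = 210.9651 per 100,000.
Ratio = 302.7180 ÷ 210.9651 = 1.43492.

1.435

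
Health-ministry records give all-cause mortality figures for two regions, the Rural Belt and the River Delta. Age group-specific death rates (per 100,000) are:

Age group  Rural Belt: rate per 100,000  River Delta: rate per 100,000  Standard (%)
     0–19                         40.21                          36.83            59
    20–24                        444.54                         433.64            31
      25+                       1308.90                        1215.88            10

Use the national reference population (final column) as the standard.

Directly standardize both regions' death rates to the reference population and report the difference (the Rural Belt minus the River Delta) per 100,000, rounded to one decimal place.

Standard weights: 0.59, 0.31, 0.10.
The Rural Belt: 0.5900×40.21 + 0.3100×444.54 + 0.1000×1308.90 = 292.4213 per 100,000.
The River Delta: 0.5900×36.83 + 0.3100×433.64 + 0.1000×1215.88 = 277.7461 per 100,000.
Difference = 292.4213 − 277.7461 = 14.6752.

14.7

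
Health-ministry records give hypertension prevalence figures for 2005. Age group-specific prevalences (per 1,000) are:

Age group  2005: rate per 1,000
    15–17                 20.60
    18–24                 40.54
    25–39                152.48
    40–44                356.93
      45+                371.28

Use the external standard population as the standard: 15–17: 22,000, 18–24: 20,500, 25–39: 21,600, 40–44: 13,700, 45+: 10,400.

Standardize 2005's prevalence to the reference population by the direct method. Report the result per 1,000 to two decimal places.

151.12

Standard total = 88,200; weights = 0.2494, 0.2324, 0.2449, 0.1553, 0.1179.
Standardized rate: 0.2494×20.60 + 0.2324×40.54 + 0.2449×152.48 + 0.1553×356.93 + 0.1179×371.28 = 151.1235 per 1,000.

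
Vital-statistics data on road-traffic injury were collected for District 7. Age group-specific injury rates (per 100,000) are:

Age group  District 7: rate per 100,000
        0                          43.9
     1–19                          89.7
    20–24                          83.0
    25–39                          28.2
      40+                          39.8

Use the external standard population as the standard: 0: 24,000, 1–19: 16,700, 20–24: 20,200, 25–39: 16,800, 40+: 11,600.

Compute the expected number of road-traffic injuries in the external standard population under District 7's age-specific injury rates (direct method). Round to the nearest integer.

Expected road-traffic injuries = Σ (standard pop × age-specific rate ÷ 100,000)
= 24,000×43.9/100,000 + 16,700×89.7/100,000 + 20,200×83.0/100,000 + 16,800×28.2/100,000 + 11,600×39.8/100,000
= 10.54 + 14.98 + 16.77 + 4.74 + 4.62 = 51.64.

52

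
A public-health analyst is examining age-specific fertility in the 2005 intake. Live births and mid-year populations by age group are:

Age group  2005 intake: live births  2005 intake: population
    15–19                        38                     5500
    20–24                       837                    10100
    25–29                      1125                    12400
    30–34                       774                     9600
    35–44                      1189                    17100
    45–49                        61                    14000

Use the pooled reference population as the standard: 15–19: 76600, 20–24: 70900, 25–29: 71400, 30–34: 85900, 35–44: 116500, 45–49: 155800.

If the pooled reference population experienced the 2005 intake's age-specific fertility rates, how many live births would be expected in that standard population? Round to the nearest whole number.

28588

Age-specific rates per 1000 for the 2005 intake: 6.909, 82.871, 90.726, 80.625, 69.532, 4.357.
Expected live births = Σ (standard pop × age-specific rate ÷ 1000)
= 76600×6.909/1000 + 70900×82.871/1000 + 71400×90.726/1000 + 85900×80.625/1000 + 116500×69.532/1000 + 155800×4.357/1000
= 529.24 + 5875.57 + 6477.82 + 6925.69 + 8100.50 + 678.84 = 28587.66.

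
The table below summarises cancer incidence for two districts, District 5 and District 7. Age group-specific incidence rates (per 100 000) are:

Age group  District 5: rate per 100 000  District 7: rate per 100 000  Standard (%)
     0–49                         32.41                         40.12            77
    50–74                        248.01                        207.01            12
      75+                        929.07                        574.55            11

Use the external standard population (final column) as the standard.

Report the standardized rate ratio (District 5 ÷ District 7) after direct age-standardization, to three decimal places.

Standard weights: 0.77, 0.12, 0.11.
District 5: 0.7700×32.41 + 0.1200×248.01 + 0.1100×929.07 = 156.9146 per 100 000.
District 7: 0.7700×40.12 + 0.1200×207.01 + 0.1100×574.55 = 118.9341 per 100 000.
Ratio = 156.9146 ÷ 118.9341 = 1.31934.

1.319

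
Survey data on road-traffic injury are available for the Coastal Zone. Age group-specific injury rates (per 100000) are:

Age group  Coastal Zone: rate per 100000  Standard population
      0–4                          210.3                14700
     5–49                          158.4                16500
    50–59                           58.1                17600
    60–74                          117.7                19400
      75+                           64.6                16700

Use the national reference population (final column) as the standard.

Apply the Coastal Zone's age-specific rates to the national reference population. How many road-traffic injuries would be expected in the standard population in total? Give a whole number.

Expected road-traffic injuries = Σ (standard pop × age-specific rate ÷ 100000)
= 14700×210.3/100000 + 16500×158.4/100000 + 17600×58.1/100000 + 19400×117.7/100000 + 16700×64.6/100000
= 30.91 + 26.14 + 10.23 + 22.83 + 10.79 = 100.90.

101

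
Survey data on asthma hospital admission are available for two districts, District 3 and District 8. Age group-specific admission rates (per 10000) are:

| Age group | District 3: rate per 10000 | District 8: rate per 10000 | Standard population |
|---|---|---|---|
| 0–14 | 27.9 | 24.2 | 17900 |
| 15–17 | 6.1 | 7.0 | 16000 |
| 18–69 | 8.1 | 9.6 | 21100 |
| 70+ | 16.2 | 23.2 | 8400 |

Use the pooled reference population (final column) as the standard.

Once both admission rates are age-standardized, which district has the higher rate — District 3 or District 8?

District 8

Standard total = 63400; weights = 0.2823, 0.2524, 0.3328, 0.1325.
District 3: 0.2823×27.9 + 0.2524×6.1 + 0.3328×8.1 + 0.1325×16.2 = 14.2587 per 10000.
District 8: 0.2823×24.2 + 0.2524×7.0 + 0.3328×9.6 + 0.1325×23.2 = 14.8678 per 10000.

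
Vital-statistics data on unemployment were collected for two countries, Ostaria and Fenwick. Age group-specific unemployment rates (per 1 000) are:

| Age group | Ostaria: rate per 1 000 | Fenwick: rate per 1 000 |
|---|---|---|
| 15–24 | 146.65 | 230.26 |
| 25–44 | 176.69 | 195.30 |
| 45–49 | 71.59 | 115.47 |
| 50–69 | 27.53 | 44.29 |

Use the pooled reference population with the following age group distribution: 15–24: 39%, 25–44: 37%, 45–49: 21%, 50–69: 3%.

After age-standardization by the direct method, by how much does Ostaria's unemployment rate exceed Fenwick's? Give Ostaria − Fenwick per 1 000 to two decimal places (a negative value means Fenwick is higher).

-49.21

Standard weights: 0.39, 0.37, 0.21, 0.03.
Ostaria: 0.3900×146.65 + 0.3700×176.69 + 0.2100×71.59 + 0.0300×27.53 = 138.4286 per 1 000.
Fenwick: 0.3900×230.26 + 0.3700×195.30 + 0.2100×115.47 + 0.0300×44.29 = 187.6398 per 1 000.
Difference = 138.4286 − 187.6398 = -49.2112.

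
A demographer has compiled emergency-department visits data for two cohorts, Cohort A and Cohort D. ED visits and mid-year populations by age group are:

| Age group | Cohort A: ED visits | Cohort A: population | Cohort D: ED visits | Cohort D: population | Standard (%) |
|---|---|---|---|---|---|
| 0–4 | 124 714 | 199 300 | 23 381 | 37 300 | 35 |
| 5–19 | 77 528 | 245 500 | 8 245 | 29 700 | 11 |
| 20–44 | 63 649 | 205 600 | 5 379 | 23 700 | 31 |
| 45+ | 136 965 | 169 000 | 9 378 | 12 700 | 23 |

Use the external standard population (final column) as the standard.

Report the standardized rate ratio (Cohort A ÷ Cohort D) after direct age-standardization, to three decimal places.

1.094

Age-specific rates per 1 000 for Cohort A: 625.760, 315.796, 309.577, 810.444.
For Cohort D: 626.836, 277.609, 226.962, 738.425.
Standard weights: 0.35, 0.11, 0.31, 0.23.
Cohort A: 0.3500×625.760 + 0.1100×315.796 + 0.3100×309.577 + 0.2300×810.444 = 536.1245 per 1 000.
Cohort D: 0.3500×626.836 + 0.1100×277.609 + 0.3100×226.962 + 0.2300×738.425 = 490.1258 per 1 000.
Ratio = 536.1245 ÷ 490.1258 = 1.09385.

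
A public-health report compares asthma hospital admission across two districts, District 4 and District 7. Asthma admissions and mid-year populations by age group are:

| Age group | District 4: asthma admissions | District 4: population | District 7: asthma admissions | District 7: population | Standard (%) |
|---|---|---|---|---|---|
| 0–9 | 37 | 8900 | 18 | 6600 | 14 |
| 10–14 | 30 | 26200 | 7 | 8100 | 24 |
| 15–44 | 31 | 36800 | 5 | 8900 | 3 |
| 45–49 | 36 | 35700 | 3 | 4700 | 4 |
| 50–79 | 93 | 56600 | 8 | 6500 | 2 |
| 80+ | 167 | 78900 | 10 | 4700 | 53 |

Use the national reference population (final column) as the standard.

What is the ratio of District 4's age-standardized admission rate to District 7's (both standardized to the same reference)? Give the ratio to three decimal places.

1.164

Age-specific rates per 10000 for District 4: 41.57, 11.45, 8.42, 10.08, 16.43, 21.17.
For District 7: 27.27, 8.64, 5.62, 6.38, 12.31, 21.28.
Standard weights: 0.14, 0.24, 0.03, 0.04, 0.02, 0.53.
District 4: 0.1400×41.57 + 0.2400×11.45 + 0.0300×8.42 + 0.0400×10.08 + 0.0200×16.43 + 0.5300×21.17 = 20.7710 per 10000.
District 7: 0.1400×27.27 + 0.2400×8.64 + 0.0300×5.62 + 0.0400×6.38 + 0.0200×12.31 + 0.5300×21.28 = 17.8389 per 10000.
Ratio = 20.7710 ÷ 17.8389 = 1.16437.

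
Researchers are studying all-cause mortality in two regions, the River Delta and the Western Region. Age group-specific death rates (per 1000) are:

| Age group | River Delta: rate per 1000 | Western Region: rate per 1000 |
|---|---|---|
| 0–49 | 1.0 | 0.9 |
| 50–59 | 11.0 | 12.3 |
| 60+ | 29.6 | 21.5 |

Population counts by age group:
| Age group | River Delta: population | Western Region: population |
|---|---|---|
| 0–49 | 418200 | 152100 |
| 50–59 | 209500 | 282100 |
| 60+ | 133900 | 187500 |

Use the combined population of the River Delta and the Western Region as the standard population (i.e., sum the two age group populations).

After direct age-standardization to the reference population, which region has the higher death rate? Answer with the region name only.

River Delta

Combined standard total = 1383300; weights = 0.4123, 0.3554, 0.2323.
The River Delta: 0.4123×1.0 + 0.3554×11.0 + 0.2323×29.6 = 11.1988 per 1000.
The Western Region: 0.4123×0.9 + 0.3554×12.3 + 0.2323×21.5 = 9.7376 per 1000.
The crude rates (8.78 vs 12.29) would put the Western Region higher, but that reflects its age composition; once standardized to a common age structure, the River Delta has the higher underlying rate.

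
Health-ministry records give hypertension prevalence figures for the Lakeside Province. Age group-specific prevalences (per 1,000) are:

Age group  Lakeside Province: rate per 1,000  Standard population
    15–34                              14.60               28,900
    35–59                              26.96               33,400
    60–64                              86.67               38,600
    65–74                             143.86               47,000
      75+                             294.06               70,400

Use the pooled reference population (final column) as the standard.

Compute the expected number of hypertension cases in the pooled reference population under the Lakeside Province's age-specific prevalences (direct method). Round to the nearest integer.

Expected hypertension cases = Σ (standard pop × age-specific rate ÷ 1,000)
= 28,900×14.60/1,000 + 33,400×26.96/1,000 + 38,600×86.67/1,000 + 47,000×143.86/1,000 + 70,400×294.06/1,000
= 421.94 + 900.46 + 3345.46 + 6761.42 + 20701.82 = 32131.11.

32131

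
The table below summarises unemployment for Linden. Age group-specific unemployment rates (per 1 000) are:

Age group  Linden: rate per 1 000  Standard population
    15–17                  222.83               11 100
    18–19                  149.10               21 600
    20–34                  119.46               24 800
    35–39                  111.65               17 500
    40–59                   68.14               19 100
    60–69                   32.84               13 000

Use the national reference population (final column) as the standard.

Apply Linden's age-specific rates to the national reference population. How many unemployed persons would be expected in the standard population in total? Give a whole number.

12339

Expected unemployed persons = Σ (standard pop × age-specific rate ÷ 1 000)
= 11 100×222.83/1 000 + 21 600×149.10/1 000 + 24 800×119.46/1 000 + 17 500×111.65/1 000 + 19 100×68.14/1 000 + 13 000×32.84/1 000
= 2473.41 + 3220.56 + 2962.61 + 1953.88 + 1301.47 + 426.92 = 12338.85.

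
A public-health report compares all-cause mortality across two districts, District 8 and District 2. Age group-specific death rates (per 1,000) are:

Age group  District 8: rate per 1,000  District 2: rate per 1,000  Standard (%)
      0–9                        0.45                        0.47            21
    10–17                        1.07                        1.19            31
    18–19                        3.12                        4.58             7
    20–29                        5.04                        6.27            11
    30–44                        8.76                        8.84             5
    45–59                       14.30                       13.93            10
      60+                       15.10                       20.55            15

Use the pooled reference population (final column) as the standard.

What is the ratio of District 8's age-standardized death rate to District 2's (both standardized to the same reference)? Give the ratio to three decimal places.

0.834

Standard weights: 0.21, 0.31, 0.07, 0.11, 0.05, 0.10, 0.15.
District 8: 0.2100×0.45 + 0.3100×1.07 + 0.0700×3.12 + 0.1100×5.04 + 0.0500×8.76 + 0.1000×14.30 + 0.1500×15.10 = 5.3320 per 1,000.
District 2: 0.2100×0.47 + 0.3100×1.19 + 0.0700×4.58 + 0.1100×6.27 + 0.0500×8.84 + 0.1000×13.93 + 0.1500×20.55 = 6.3954 per 1,000.
Ratio = 5.3320 ÷ 6.3954 = 0.83372.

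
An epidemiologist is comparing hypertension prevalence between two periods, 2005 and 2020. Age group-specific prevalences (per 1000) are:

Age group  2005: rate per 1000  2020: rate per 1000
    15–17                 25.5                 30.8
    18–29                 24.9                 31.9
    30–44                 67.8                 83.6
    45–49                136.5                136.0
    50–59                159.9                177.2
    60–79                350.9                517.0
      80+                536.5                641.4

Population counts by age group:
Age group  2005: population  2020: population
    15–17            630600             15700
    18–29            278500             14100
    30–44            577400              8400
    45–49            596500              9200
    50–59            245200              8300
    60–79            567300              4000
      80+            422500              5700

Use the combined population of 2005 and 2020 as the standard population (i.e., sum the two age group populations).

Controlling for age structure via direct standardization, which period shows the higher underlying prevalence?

2020

Combined standard total = 3383400; weights = 0.1910, 0.0865, 0.1731, 0.1790, 0.0749, 0.1689, 0.1266.
2005: 0.1910×25.5 + 0.0865×24.9 + 0.1731×67.8 + 0.1790×136.5 + 0.0749×159.9 + 0.1689×350.9 + 0.1266×536.5 = 182.3298 per 1000.
2020: 0.1910×30.8 + 0.0865×31.9 + 0.1731×83.6 + 0.1790×136.0 + 0.0749×177.2 + 0.1689×517.0 + 0.1266×641.4 = 229.2126 per 1000.
The crude rates (183.40 vs 154.15) would put 2005 higher, but that reflects its age composition; once standardized to a common age structure, 2020 has the higher underlying rate.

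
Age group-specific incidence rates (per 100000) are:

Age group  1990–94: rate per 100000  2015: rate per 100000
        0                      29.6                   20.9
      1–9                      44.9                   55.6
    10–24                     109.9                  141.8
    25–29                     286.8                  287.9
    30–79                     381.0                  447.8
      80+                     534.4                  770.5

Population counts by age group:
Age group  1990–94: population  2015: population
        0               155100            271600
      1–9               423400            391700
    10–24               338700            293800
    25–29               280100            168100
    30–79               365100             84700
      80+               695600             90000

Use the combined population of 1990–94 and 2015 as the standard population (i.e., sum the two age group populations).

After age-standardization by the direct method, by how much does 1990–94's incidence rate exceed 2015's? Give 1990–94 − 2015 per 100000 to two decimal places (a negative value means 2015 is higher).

Combined standard total = 3557900; weights = 0.1199, 0.2291, 0.1778, 0.1260, 0.1264, 0.2208.
1990–94: 0.1199×29.6 + 0.2291×44.9 + 0.1778×109.9 + 0.1260×286.8 + 0.1264×381.0 + 0.2208×534.4 = 235.6677 per 100000.
2015: 0.1199×20.9 + 0.2291×55.6 + 0.1778×141.8 + 0.1260×287.9 + 0.1264×447.8 + 0.2208×770.5 = 303.4622 per 100000.
Difference = 235.6677 − 303.4622 = -67.7944.

-67.79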